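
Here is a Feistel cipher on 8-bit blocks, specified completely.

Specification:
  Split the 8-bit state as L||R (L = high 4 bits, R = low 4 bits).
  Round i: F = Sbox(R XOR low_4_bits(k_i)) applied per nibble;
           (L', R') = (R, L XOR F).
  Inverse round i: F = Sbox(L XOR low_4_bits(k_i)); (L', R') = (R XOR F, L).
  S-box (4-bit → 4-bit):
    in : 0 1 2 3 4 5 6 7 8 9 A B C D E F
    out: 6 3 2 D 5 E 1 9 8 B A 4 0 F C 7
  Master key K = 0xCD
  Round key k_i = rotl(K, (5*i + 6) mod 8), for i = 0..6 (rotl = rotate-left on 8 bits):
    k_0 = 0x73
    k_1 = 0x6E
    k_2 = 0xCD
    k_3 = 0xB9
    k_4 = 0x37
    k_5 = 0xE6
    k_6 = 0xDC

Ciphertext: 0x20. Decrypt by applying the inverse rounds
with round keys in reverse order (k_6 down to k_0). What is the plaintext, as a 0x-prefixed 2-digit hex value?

s_0 = ciphertext = 0x20
s_1 = InvRound(s_0, k_6) = 0xC2
s_2 = InvRound(s_1, k_5) = 0x8C
s_3 = InvRound(s_2, k_4) = 0xB8
s_4 = InvRound(s_3, k_3) = 0xAB
s_5 = InvRound(s_4, k_2) = 0x2A
s_6 = InvRound(s_5, k_1) = 0xA2
s_7 = InvRound(s_6, k_0) = 0x9A

0x9A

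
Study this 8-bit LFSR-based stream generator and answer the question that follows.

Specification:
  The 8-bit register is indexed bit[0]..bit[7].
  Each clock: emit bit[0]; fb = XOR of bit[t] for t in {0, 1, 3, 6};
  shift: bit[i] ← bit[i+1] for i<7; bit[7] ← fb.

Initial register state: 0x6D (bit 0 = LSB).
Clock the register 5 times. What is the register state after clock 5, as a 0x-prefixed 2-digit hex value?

reg_0 = 0x6D
clock 1: out=1, reg = 0xB6
clock 2: out=0, reg = 0xDB
clock 3: out=1, reg = 0x6D
clock 4: out=1, reg = 0xB6
clock 5: out=0, reg = 0xDB

0xDB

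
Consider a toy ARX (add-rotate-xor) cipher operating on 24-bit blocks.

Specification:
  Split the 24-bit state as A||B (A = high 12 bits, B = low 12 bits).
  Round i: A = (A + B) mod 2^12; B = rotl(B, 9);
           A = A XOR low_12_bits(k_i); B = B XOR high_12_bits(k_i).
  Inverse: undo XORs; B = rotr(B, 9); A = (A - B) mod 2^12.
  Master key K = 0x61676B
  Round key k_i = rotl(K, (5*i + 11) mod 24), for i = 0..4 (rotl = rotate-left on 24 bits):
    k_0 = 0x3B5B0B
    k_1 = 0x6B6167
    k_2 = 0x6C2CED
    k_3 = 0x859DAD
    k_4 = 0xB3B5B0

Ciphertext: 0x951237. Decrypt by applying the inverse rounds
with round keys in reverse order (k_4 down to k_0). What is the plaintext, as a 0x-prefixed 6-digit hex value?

s_0 = ciphertext = 0x951237
s_1 = InvRound(s_0, k_4) = 0x47D864
s_2 = InvRound(s_1, k_3) = 0x7E81E8
s_3 = InvRound(s_2, k_2) = 0x1B2953
s_4 = InvRound(s_3, k_1) = 0x1A6F2F
s_5 = InvRound(s_4, k_0) = 0x5D74D6

0x5D74D6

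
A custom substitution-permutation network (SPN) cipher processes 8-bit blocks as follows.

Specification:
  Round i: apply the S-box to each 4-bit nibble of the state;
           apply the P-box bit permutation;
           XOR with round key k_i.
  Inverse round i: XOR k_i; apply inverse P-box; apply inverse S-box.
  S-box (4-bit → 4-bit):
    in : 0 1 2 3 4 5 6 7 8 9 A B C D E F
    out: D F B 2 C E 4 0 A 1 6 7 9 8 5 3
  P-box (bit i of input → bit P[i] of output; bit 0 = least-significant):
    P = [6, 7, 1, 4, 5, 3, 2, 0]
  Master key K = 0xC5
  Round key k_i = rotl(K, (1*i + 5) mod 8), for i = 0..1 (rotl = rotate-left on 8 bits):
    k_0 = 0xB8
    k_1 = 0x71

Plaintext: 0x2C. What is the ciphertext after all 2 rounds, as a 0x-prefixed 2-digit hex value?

0x82

s_0 = plaintext = 0x2C
s_1 = Round(s_0, k_0) = 0xC1
s_2 = Round(s_1, k_1) = 0x82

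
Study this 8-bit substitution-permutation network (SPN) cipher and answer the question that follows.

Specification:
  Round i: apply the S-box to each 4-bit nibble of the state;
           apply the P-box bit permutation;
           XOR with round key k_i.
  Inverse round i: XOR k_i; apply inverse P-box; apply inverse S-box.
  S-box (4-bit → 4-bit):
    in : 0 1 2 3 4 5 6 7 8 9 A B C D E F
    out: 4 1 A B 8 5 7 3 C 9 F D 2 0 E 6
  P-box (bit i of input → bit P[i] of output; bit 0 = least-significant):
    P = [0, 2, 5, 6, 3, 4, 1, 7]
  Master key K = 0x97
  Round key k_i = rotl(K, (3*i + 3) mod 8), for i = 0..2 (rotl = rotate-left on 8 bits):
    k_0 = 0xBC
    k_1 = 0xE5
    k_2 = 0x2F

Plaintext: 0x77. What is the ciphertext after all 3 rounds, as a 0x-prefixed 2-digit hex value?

s_0 = plaintext = 0x77
s_1 = Round(s_0, k_0) = 0xA1
s_2 = Round(s_1, k_1) = 0x7E
s_3 = Round(s_2, k_2) = 0x53

0x53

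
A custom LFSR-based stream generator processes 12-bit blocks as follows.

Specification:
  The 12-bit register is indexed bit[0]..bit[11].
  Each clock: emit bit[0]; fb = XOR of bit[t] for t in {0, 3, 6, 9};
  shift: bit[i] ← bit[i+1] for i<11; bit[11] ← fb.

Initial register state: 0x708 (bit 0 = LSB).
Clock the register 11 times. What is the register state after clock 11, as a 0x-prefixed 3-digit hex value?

reg_0 = 0x708
clock 1: out=0, reg = 0x384
clock 2: out=0, reg = 0x9C2
clock 3: out=0, reg = 0xCE1
clock 4: out=1, reg = 0x670
clock 5: out=0, reg = 0x338
clock 6: out=0, reg = 0x19C
clock 7: out=0, reg = 0x8CE
clock 8: out=0, reg = 0x467
clock 9: out=1, reg = 0x233
clock 10: out=1, reg = 0x119
clock 11: out=1, reg = 0x08C

0x08C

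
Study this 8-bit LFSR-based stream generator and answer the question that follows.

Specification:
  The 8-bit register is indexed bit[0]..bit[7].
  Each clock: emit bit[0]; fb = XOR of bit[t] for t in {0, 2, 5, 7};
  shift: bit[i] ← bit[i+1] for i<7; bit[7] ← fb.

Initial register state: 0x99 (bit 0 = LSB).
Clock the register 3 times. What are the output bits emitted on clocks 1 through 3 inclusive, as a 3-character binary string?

reg_0 = 0x99
clock 1: out=1, reg = 0x4C
clock 2: out=0, reg = 0xA6
clock 3: out=0, reg = 0xD3

100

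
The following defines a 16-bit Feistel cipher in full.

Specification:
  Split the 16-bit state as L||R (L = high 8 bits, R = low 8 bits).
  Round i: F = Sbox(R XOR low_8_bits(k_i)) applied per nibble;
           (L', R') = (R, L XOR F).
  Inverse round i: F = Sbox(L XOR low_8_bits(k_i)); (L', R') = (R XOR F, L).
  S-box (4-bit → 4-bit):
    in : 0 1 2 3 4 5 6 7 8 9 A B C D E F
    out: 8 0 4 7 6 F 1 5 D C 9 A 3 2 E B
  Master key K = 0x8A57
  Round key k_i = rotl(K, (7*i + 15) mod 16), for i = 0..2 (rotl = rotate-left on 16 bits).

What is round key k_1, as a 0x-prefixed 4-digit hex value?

0x95E2

K = 0x8A57
k_0 = rotl(K, (7*0+15) mod 16) = rotl(K, 15) = 0xC52B
k_1 = rotl(K, (7*1+15) mod 16) = rotl(K, 6) = 0x95E2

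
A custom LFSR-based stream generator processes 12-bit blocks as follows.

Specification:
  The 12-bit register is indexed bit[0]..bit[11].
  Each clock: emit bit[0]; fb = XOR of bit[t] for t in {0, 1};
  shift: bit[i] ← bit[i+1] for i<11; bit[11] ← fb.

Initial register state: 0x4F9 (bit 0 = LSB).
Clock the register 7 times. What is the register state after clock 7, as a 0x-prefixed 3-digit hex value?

0x0A9

reg_0 = 0x4F9
clock 1: out=1, reg = 0xA7C
clock 2: out=0, reg = 0x53E
clock 3: out=0, reg = 0xA9F
clock 4: out=1, reg = 0x54F
clock 5: out=1, reg = 0x2A7
clock 6: out=1, reg = 0x153
clock 7: out=1, reg = 0x0A9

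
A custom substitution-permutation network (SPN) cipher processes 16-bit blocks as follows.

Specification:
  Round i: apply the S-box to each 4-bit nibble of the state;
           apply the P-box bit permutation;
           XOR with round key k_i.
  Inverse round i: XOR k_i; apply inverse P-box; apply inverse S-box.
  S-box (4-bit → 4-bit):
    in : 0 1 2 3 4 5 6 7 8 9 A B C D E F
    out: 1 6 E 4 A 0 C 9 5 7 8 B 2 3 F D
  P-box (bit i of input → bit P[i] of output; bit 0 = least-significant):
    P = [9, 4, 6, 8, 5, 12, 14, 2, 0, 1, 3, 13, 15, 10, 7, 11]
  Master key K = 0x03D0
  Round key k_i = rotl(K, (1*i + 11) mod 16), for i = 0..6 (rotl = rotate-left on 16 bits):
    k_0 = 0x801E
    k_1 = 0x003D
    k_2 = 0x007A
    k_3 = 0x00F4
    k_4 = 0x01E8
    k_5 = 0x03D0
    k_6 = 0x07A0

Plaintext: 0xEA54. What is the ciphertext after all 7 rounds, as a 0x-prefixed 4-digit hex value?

0x0424

s_0 = plaintext = 0xEA54
s_1 = Round(s_0, k_0) = 0x2D8E
s_2 = Round(s_1, k_1) = 0x4FCE
s_3 = Round(s_2, k_2) = 0x3F23
s_4 = Round(s_3, k_3) = 0x7039
s_5 = Round(s_4, k_4) = 0xCBB9
s_6 = Round(s_5, k_5) = 0x35A7
s_7 = Round(s_6, k_6) = 0x0424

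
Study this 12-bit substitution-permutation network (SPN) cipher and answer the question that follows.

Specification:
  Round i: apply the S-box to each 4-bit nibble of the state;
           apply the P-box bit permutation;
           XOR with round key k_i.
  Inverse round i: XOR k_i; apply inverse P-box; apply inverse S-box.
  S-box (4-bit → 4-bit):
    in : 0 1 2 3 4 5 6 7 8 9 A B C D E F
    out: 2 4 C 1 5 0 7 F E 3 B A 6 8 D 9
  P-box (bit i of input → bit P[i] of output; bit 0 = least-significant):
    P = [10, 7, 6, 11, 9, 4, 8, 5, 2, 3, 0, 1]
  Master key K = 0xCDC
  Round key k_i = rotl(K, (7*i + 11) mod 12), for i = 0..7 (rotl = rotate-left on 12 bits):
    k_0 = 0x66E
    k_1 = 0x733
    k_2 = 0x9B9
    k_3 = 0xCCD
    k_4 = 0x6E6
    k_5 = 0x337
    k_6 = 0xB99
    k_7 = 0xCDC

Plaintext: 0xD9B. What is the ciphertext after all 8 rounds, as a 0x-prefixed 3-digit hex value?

0xD60

s_0 = plaintext = 0xD9B
s_1 = Round(s_0, k_0) = 0xCFC
s_2 = Round(s_1, k_1) = 0x5DA
s_3 = Round(s_2, k_2) = 0x519
s_4 = Round(s_3, k_3) = 0x94D
s_5 = Round(s_4, k_4) = 0xDEA
s_6 = Round(s_5, k_5) = 0xC95
s_7 = Round(s_6, k_6) = 0x980
s_8 = Round(s_7, k_7) = 0xD60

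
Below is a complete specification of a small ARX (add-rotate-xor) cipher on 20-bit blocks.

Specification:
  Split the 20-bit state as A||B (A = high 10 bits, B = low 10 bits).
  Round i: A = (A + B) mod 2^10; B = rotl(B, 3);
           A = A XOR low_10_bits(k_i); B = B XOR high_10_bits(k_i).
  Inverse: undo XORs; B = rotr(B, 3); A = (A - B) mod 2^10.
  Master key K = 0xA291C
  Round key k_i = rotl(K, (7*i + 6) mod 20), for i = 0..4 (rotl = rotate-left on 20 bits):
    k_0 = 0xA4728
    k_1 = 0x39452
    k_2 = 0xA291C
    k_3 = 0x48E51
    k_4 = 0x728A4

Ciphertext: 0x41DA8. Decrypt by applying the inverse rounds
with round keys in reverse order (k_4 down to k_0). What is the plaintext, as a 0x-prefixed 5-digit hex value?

s_0 = ciphertext = 0x41DA8
s_1 = InvRound(s_0, k_4) = 0x25D0C
s_2 = InvRound(s_1, k_3) = 0xD0785
s_3 = InvRound(s_2, k_2) = 0xAF3A1
s_4 = InvRound(s_3, k_1) = 0x21A68
s_5 = InvRound(s_4, k_0) = 0xC3C9F

0xC3C9F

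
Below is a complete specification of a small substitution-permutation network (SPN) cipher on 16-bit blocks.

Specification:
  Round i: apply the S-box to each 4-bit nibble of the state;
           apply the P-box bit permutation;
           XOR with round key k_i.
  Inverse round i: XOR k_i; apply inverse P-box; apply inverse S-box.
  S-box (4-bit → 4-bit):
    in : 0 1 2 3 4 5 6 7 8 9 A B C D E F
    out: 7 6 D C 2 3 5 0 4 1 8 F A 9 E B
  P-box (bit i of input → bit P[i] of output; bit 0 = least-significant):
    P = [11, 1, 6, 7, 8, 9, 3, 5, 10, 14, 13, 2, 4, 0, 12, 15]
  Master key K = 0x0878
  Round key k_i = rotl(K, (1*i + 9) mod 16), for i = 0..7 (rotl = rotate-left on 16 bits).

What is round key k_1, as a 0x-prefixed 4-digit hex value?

K = 0x0878
k_0 = rotl(K, (1*0+9) mod 16) = rotl(K, 9) = 0xF010
k_1 = rotl(K, (1*1+9) mod 16) = rotl(K, 10) = 0xE021

0xE021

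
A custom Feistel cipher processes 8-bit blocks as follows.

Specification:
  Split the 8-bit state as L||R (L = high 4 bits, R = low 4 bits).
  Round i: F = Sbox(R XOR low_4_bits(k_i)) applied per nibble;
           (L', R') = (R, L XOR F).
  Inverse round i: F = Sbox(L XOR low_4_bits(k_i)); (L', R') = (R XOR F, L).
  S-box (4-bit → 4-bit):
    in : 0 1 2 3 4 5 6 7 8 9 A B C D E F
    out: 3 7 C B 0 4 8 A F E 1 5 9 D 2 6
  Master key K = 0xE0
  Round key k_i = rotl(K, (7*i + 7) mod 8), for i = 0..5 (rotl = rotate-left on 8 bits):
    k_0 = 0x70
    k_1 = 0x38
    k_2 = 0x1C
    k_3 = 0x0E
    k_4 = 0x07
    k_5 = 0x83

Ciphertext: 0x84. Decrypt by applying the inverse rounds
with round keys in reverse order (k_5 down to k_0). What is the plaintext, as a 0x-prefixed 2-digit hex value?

0x11

s_0 = ciphertext = 0x84
s_1 = InvRound(s_0, k_5) = 0x18
s_2 = InvRound(s_1, k_4) = 0x01
s_3 = InvRound(s_2, k_3) = 0x30
s_4 = InvRound(s_3, k_2) = 0x63
s_5 = InvRound(s_4, k_1) = 0x16
s_6 = InvRound(s_5, k_0) = 0x11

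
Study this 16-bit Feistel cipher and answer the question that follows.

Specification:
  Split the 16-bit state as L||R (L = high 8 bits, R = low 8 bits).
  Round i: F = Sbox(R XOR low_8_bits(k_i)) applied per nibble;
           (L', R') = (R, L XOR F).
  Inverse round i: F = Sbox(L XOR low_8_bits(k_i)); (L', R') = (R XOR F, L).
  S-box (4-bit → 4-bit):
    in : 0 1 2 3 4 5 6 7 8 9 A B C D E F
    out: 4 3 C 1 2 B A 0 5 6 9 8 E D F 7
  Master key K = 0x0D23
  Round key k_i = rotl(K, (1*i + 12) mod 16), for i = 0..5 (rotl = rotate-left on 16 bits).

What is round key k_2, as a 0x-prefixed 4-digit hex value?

0xC348

K = 0x0D23
k_0 = rotl(K, (1*0+12) mod 16) = rotl(K, 12) = 0x30D2
k_1 = rotl(K, (1*1+12) mod 16) = rotl(K, 13) = 0x61A4
k_2 = rotl(K, (1*2+12) mod 16) = rotl(K, 14) = 0xC348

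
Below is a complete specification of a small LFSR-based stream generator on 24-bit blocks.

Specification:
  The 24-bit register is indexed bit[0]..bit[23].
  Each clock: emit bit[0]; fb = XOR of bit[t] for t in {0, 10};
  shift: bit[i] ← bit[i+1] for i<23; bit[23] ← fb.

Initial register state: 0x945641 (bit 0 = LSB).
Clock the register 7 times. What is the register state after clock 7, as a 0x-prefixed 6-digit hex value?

0xA928AC

reg_0 = 0x945641
clock 1: out=1, reg = 0x4A2B20
clock 2: out=0, reg = 0x251590
clock 3: out=0, reg = 0x928AC8
clock 4: out=0, reg = 0x494564
clock 5: out=0, reg = 0xA4A2B2
clock 6: out=0, reg = 0x525159
clock 7: out=1, reg = 0xA928AC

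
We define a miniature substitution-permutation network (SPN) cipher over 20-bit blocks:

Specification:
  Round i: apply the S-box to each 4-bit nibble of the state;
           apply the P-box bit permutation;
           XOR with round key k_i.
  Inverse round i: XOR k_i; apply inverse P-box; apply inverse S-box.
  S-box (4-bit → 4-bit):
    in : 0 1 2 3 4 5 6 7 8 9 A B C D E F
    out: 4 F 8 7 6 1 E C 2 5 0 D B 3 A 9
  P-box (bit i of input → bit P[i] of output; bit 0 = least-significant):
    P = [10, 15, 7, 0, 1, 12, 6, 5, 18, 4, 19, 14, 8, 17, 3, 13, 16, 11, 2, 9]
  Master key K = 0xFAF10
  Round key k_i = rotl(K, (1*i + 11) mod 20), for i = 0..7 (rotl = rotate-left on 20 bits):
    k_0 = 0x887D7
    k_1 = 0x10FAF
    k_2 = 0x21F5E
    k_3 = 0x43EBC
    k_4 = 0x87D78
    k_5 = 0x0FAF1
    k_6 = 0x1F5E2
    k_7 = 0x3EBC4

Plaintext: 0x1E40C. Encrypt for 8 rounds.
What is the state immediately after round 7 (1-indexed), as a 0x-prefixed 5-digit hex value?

s_0 = plaintext = 0x1E40C
s_1 = Round(s_0, k_0) = 0x32982
s_2 = Round(s_1, k_1) = 0xC37AA
s_3 = Round(s_2, k_2) = 0x95456
s_4 = Round(s_3, k_3) = 0xDBF2B
s_5 = Round(s_4, k_4) = 0xD10D1
s_6 = Round(s_5, k_5) = 0xB477A
s_7 = Round(s_6, k_6) = 0xAB78E
s_8 = Round(s_7, k_7) = 0xB1ACD

0xAB78E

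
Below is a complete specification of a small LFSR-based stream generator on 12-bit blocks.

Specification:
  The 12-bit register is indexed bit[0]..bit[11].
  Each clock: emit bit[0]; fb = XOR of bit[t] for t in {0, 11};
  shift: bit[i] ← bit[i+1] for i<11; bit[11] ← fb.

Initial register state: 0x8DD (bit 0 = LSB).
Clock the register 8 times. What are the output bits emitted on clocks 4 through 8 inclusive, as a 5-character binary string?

reg_0 = 0x8DD
clock 1: out=1, reg = 0x46E
clock 2: out=0, reg = 0x237
clock 3: out=1, reg = 0x91B
clock 4: out=1, reg = 0x48D
clock 5: out=1, reg = 0xA46
clock 6: out=0, reg = 0xD23
clock 7: out=1, reg = 0x691
clock 8: out=1, reg = 0xB48

11011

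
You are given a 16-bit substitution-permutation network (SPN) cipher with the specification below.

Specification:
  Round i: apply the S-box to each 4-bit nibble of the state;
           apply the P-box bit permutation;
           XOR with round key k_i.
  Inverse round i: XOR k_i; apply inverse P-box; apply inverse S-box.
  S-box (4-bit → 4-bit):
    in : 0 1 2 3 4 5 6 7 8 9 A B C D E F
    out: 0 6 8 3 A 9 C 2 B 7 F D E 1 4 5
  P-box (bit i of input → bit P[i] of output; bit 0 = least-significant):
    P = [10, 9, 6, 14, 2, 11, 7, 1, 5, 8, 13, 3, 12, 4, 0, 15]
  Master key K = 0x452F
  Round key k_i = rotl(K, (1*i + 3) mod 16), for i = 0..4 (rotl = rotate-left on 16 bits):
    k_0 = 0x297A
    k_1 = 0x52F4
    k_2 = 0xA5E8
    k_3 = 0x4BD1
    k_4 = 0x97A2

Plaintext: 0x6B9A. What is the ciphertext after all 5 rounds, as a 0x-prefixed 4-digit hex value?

0xC994

s_0 = plaintext = 0x6B9A
s_1 = Round(s_0, k_0) = 0xC797
s_2 = Round(s_1, k_1) = 0xD961
s_3 = Round(s_2, k_2) = 0x960A
s_4 = Round(s_3, k_3) = 0x3D88
s_5 = Round(s_4, k_4) = 0xC994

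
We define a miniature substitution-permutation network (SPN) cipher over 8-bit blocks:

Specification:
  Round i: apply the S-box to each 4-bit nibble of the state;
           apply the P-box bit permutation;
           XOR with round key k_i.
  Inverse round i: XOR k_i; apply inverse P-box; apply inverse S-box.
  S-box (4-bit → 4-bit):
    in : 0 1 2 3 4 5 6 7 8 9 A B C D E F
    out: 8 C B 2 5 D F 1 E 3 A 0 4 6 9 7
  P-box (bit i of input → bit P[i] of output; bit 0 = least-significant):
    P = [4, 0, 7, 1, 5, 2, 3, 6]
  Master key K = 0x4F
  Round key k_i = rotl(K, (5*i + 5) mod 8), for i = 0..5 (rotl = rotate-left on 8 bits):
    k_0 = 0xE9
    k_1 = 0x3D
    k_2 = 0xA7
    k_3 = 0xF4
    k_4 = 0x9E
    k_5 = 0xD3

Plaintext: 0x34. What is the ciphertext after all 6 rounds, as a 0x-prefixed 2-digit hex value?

s_0 = plaintext = 0x34
s_1 = Round(s_0, k_0) = 0x7D
s_2 = Round(s_1, k_1) = 0x9C
s_3 = Round(s_2, k_2) = 0x03
s_4 = Round(s_3, k_3) = 0xB5
s_5 = Round(s_4, k_4) = 0x0C
s_6 = Round(s_5, k_5) = 0x13

0x13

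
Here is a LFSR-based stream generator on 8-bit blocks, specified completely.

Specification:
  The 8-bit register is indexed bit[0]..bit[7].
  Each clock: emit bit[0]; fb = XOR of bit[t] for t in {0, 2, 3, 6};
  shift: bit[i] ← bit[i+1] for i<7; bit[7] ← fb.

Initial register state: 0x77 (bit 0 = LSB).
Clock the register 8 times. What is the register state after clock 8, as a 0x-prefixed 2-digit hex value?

0x01

reg_0 = 0x77
clock 1: out=1, reg = 0xBB
clock 2: out=1, reg = 0x5D
clock 3: out=1, reg = 0x2E
clock 4: out=0, reg = 0x17
clock 5: out=1, reg = 0x0B
clock 6: out=1, reg = 0x05
clock 7: out=1, reg = 0x02
clock 8: out=0, reg = 0x01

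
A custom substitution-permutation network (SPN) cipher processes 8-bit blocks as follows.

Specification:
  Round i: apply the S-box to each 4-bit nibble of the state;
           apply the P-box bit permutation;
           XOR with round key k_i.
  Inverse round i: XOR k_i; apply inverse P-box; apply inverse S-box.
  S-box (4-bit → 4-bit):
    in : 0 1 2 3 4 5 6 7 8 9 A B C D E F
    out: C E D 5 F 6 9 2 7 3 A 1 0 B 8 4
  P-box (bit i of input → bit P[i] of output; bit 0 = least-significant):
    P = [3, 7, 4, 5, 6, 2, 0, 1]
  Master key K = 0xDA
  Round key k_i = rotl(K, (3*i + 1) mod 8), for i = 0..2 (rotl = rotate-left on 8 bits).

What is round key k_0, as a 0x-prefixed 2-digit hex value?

K = 0xDA
k_0 = rotl(K, (3*0+1) mod 8) = rotl(K, 1) = 0xB5

0xB5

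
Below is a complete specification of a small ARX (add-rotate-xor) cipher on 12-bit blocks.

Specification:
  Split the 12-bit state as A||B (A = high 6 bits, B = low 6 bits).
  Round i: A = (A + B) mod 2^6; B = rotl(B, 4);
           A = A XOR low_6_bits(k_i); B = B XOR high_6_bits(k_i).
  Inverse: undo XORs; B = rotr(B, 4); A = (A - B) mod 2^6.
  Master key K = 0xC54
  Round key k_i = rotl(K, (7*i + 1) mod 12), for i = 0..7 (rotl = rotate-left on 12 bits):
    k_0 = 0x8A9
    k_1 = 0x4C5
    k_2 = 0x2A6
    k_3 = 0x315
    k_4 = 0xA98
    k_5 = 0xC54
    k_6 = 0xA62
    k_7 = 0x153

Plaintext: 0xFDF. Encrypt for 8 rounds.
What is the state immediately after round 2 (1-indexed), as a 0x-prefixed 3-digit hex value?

0x246

s_0 = plaintext = 0xFDF
s_1 = Round(s_0, k_0) = 0xDD5
s_2 = Round(s_1, k_1) = 0x246
s_3 = Round(s_2, k_2) = 0xA6B
s_4 = Round(s_3, k_3) = 0x076
s_5 = Round(s_4, k_4) = 0xBC7
s_6 = Round(s_5, k_5) = 0x880
s_7 = Round(s_6, k_6) = 0x029
s_8 = Round(s_7, k_7) = 0xE9F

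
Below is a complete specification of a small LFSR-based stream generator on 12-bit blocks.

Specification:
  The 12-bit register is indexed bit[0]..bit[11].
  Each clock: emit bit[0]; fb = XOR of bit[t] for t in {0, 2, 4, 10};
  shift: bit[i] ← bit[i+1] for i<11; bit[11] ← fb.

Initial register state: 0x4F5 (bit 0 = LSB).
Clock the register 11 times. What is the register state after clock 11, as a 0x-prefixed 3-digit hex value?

0x4FC

reg_0 = 0x4F5
clock 1: out=1, reg = 0x27A
clock 2: out=0, reg = 0x93D
clock 3: out=1, reg = 0xC9E
clock 4: out=0, reg = 0xE4F
clock 5: out=1, reg = 0xF27
clock 6: out=1, reg = 0xF93
clock 7: out=1, reg = 0xFC9
clock 8: out=1, reg = 0x7E4
clock 9: out=0, reg = 0x3F2
clock 10: out=0, reg = 0x9F9
clock 11: out=1, reg = 0x4FC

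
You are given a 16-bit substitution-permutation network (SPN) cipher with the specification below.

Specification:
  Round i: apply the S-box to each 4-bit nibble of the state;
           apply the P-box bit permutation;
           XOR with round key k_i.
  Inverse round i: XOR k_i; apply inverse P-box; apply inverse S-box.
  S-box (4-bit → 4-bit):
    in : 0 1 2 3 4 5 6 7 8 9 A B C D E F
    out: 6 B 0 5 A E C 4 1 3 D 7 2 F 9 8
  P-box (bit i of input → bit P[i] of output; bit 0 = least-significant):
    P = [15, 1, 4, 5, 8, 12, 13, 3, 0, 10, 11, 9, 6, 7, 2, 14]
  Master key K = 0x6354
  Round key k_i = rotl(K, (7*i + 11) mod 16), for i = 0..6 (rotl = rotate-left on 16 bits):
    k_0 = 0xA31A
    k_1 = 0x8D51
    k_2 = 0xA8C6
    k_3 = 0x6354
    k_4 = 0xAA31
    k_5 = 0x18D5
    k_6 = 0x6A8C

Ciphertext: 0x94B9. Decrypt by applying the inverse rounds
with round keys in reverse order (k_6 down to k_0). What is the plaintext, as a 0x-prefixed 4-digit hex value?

0x8B55

s_0 = ciphertext = 0x94B9
s_1 = InvRound(s_0, k_6) = 0x6D0A
s_2 = InvRound(s_1, k_5) = 0xD9D0
s_3 = InvRound(s_2, k_4) = 0x1EBF
s_4 = InvRound(s_3, k_3) = 0x1BD4
s_5 = InvRound(s_4, k_2) = 0x2FBB
s_6 = InvRound(s_5, k_1) = 0x9F61
s_7 = InvRound(s_6, k_0) = 0x8B55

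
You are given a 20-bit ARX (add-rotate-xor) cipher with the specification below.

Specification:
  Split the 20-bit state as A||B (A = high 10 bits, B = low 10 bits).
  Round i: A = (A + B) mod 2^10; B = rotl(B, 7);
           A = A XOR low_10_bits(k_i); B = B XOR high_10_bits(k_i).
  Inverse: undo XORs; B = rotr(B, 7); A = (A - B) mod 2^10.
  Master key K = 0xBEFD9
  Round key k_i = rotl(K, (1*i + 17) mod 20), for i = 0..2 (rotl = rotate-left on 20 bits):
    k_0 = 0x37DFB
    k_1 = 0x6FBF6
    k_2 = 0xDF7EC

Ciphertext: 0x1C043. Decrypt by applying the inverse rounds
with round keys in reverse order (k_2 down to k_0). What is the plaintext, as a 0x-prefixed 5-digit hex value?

s_0 = ciphertext = 0x1C043
s_1 = InvRound(s_0, k_2) = 0x699F6
s_2 = InvRound(s_1, k_1) = 0x04240
s_3 = InvRound(s_2, k_0) = 0x3B8FD

0x3B8FD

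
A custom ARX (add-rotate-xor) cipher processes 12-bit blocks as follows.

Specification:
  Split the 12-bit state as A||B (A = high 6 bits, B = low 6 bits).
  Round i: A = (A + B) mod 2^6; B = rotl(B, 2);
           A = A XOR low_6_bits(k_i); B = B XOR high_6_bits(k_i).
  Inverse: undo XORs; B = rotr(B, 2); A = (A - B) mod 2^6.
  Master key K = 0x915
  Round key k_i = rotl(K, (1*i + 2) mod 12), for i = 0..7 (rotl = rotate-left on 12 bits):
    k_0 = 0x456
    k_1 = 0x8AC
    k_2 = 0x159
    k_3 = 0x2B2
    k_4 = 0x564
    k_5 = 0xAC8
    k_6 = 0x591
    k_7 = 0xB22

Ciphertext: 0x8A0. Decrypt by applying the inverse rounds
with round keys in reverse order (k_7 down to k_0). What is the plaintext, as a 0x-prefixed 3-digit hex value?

0x2D2

s_0 = ciphertext = 0x8A0
s_1 = InvRound(s_0, k_7) = 0xF43
s_2 = InvRound(s_1, k_6) = 0x5D5
s_3 = InvRound(s_2, k_5) = 0xC2F
s_4 = InvRound(s_3, k_4) = 0x9AE
s_5 = InvRound(s_4, k_3) = 0x2C9
s_6 = InvRound(s_5, k_2) = 0x3C3
s_7 = InvRound(s_6, k_1) = 0x2D8
s_8 = InvRound(s_7, k_0) = 0x2D2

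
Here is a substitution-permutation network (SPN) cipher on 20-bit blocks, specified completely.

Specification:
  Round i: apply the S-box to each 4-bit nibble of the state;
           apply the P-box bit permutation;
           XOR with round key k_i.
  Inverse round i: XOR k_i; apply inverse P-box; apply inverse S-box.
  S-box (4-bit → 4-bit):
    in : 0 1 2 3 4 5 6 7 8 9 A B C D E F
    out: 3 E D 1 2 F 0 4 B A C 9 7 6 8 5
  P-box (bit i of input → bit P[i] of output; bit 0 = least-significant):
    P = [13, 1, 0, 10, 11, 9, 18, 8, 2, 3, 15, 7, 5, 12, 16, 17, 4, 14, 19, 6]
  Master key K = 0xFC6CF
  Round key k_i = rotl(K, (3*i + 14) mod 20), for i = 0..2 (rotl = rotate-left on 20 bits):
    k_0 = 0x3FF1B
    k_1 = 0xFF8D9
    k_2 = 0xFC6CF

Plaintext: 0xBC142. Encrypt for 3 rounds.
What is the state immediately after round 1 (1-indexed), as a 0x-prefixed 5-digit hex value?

s_0 = plaintext = 0xBC142
s_1 = Round(s_0, k_0) = 0x249E2
s_2 = Round(s_1, k_1) = 0x7CD00
s_3 = Round(s_2, k_2) = 0x67CE5

0x249E2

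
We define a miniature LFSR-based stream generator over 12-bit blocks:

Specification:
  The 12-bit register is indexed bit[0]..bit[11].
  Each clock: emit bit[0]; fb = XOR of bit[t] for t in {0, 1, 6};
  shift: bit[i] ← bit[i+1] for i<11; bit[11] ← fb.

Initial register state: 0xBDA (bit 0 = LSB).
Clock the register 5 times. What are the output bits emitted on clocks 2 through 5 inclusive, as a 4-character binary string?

reg_0 = 0xBDA
clock 1: out=0, reg = 0x5ED
clock 2: out=1, reg = 0x2F6
clock 3: out=0, reg = 0x17B
clock 4: out=1, reg = 0x8BD
clock 5: out=1, reg = 0xC5E

1011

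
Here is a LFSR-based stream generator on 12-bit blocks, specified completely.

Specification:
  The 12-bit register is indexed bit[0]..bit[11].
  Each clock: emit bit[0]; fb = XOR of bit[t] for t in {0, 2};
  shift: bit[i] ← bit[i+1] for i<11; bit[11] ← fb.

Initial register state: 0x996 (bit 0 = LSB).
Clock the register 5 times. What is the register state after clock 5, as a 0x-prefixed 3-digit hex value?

reg_0 = 0x996
clock 1: out=0, reg = 0xCCB
clock 2: out=1, reg = 0xE65
clock 3: out=1, reg = 0x732
clock 4: out=0, reg = 0x399
clock 5: out=1, reg = 0x9CC

0x9CC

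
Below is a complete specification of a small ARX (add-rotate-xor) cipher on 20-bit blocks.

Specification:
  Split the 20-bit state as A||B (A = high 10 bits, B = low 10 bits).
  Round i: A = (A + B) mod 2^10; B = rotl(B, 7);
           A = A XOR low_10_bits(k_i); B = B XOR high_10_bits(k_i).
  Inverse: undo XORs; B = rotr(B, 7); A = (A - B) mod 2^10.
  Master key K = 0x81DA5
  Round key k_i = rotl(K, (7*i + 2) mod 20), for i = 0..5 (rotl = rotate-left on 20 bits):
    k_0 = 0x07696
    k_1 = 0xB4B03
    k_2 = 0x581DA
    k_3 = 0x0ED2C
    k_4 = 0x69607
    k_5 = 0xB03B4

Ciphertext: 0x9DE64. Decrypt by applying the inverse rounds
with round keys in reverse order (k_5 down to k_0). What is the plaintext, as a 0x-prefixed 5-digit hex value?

s_0 = ciphertext = 0x9DE64
s_1 = InvRound(s_0, k_5) = 0x28921
s_2 = InvRound(s_1, k_4) = 0xA1021
s_3 = InvRound(s_2, k_3) = 0xB60D0
s_4 = InvRound(s_3, k_2) = 0x5FD83
s_5 = InvRound(s_4, k_1) = 0xFBA8E
s_6 = InvRound(s_5, k_0) = 0x36C9D

0x36C9D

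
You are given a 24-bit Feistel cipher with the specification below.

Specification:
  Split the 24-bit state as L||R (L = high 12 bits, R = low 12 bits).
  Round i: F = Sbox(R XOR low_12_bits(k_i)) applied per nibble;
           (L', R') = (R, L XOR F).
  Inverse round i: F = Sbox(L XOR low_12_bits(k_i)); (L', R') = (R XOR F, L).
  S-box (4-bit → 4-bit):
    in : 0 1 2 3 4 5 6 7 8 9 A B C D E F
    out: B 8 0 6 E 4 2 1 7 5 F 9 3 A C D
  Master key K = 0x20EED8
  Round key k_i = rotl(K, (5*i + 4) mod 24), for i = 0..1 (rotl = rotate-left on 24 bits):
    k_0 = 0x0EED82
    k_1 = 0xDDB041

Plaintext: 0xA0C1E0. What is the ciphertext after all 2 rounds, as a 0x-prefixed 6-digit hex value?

s_0 = plaintext = 0xA0C1E0
s_1 = Round(s_0, k_0) = 0x1E092C
s_2 = Round(s_1, k_1) = 0x92C4CA

0x92C4CA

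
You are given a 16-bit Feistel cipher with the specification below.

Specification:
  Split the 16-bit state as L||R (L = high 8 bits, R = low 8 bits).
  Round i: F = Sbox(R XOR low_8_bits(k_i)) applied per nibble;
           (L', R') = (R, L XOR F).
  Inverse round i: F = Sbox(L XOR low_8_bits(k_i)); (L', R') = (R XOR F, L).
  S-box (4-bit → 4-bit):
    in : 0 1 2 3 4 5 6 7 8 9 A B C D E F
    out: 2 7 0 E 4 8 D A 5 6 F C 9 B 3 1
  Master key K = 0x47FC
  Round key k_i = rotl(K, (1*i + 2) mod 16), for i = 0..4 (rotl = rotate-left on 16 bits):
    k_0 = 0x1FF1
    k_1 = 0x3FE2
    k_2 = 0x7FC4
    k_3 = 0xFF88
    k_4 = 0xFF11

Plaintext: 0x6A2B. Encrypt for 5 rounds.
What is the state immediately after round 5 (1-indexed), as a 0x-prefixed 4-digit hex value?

s_0 = plaintext = 0x6A2B
s_1 = Round(s_0, k_0) = 0x2BD5
s_2 = Round(s_1, k_1) = 0xD5C1
s_3 = Round(s_2, k_2) = 0xC1FD
s_4 = Round(s_3, k_3) = 0xFD69
s_5 = Round(s_4, k_4) = 0x6958

0x6958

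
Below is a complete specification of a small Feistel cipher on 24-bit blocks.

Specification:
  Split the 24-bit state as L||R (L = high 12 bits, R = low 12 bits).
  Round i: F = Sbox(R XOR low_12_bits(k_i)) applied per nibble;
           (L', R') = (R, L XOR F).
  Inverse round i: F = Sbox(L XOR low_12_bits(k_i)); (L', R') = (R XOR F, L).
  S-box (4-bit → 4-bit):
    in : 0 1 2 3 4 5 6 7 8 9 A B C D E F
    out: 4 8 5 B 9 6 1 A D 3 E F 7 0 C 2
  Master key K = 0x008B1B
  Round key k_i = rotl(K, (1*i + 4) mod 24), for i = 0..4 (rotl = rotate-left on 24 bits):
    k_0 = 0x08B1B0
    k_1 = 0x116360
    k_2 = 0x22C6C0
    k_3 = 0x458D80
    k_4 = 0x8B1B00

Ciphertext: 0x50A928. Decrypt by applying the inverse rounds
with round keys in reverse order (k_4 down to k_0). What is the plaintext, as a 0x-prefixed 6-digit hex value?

0x3E4658

s_0 = ciphertext = 0x50A928
s_1 = InvRound(s_0, k_4) = 0x56650A
s_2 = InvRound(s_1, k_3) = 0x8CB566
s_3 = InvRound(s_2, k_2) = 0x9298CB
s_4 = InvRound(s_3, k_1) = 0x658929
s_5 = InvRound(s_4, k_0) = 0x3E4658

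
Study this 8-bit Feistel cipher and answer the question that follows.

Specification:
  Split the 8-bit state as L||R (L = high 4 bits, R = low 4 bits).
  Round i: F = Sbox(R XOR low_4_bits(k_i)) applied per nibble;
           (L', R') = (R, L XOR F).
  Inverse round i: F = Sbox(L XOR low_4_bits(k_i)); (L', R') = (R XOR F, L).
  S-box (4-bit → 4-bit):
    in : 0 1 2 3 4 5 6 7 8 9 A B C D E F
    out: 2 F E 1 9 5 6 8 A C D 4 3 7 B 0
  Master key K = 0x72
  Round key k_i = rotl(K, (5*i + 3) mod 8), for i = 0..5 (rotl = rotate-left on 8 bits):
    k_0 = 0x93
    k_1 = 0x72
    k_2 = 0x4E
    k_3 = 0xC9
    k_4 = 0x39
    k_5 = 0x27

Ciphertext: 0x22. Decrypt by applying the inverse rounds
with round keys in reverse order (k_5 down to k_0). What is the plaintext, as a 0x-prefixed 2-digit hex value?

s_0 = ciphertext = 0x22
s_1 = InvRound(s_0, k_5) = 0x72
s_2 = InvRound(s_1, k_4) = 0x97
s_3 = InvRound(s_2, k_3) = 0x59
s_4 = InvRound(s_3, k_2) = 0xD5
s_5 = InvRound(s_4, k_1) = 0x5D
s_6 = InvRound(s_5, k_0) = 0xB5

0xB5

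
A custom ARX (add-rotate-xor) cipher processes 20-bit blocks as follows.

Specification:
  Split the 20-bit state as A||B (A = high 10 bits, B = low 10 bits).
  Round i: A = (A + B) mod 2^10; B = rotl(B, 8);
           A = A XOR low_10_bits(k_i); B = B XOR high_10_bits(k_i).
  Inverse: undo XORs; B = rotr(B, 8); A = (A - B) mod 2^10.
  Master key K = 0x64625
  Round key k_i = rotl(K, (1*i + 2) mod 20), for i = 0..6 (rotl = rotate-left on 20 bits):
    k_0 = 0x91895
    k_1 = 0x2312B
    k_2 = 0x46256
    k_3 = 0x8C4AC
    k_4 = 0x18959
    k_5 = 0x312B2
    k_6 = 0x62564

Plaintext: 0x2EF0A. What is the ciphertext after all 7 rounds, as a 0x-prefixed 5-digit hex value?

0x546EA

s_0 = plaintext = 0x2EF0A
s_1 = Round(s_0, k_0) = 0xD4084
s_2 = Round(s_1, k_1) = 0xBFCAD
s_3 = Round(s_2, k_2) = 0x7E833
s_4 = Round(s_3, k_3) = 0xA053D
s_5 = Round(s_4, k_4) = 0xB9D2D
s_6 = Round(s_5, k_5) = 0xA998F
s_7 = Round(s_6, k_6) = 0x546EA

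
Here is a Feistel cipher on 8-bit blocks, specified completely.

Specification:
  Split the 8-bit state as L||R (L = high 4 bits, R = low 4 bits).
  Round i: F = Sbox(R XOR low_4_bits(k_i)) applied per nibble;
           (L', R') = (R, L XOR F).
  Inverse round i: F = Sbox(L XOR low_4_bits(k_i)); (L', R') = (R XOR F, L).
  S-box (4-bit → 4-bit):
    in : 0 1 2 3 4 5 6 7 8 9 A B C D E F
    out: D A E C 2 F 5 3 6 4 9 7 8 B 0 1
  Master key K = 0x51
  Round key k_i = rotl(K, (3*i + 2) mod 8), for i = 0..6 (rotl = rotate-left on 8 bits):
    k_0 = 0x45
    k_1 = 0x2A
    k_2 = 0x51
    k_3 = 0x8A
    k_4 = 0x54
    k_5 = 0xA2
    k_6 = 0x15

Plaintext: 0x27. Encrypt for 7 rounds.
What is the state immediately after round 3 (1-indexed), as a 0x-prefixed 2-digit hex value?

0x20

s_0 = plaintext = 0x27
s_1 = Round(s_0, k_0) = 0x7C
s_2 = Round(s_1, k_1) = 0xC2
s_3 = Round(s_2, k_2) = 0x20
s_4 = Round(s_3, k_3) = 0x0B
s_5 = Round(s_4, k_4) = 0xB1
s_6 = Round(s_5, k_5) = 0x17
s_7 = Round(s_6, k_6) = 0x7F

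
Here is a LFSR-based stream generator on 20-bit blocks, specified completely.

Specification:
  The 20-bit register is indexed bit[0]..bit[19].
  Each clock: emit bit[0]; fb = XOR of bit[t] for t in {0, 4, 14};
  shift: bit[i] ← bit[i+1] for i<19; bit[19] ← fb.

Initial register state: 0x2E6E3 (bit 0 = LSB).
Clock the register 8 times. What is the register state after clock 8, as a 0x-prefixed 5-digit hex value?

reg_0 = 0x2E6E3
clock 1: out=1, reg = 0x17371
clock 2: out=1, reg = 0x8B9B8
clock 3: out=0, reg = 0xC5CDC
clock 4: out=0, reg = 0x62E6E
clock 5: out=0, reg = 0x31737
clock 6: out=1, reg = 0x18B9B
clock 7: out=1, reg = 0x0C5CD
clock 8: out=1, reg = 0x062E6

0x062E6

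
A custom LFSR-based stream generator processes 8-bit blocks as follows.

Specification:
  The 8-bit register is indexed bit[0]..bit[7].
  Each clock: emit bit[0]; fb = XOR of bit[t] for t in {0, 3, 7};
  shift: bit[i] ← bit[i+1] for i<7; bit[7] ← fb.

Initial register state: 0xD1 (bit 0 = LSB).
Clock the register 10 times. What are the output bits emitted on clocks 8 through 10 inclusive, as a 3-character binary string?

reg_0 = 0xD1
clock 1: out=1, reg = 0x68
clock 2: out=0, reg = 0xB4
clock 3: out=0, reg = 0xDA
clock 4: out=0, reg = 0x6D
clock 5: out=1, reg = 0x36
clock 6: out=0, reg = 0x1B
clock 7: out=1, reg = 0x0D
clock 8: out=1, reg = 0x06
clock 9: out=0, reg = 0x03
clock 10: out=1, reg = 0x81

101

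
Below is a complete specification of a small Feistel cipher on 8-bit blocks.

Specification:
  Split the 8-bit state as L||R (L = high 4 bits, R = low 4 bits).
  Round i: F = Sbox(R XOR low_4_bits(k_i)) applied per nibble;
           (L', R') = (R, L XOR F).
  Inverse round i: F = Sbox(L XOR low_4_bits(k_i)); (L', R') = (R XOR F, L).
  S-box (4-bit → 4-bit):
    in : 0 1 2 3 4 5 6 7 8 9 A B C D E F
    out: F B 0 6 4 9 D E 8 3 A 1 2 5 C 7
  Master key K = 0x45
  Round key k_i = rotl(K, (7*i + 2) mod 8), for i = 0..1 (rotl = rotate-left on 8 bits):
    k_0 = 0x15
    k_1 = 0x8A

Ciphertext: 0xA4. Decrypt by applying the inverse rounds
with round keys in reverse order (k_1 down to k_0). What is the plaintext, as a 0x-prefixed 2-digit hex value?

0x6B

s_0 = ciphertext = 0xA4
s_1 = InvRound(s_0, k_1) = 0xBA
s_2 = InvRound(s_1, k_0) = 0x6B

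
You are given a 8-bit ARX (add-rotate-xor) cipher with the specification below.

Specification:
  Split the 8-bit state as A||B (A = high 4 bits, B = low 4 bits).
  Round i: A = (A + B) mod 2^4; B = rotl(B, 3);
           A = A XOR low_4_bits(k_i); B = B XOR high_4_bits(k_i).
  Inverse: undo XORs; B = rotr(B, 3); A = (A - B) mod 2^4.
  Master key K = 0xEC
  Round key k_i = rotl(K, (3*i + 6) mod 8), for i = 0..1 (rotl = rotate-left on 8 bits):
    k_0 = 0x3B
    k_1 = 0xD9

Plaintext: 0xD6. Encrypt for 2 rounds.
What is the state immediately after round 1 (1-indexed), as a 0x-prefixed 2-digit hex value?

0x80

s_0 = plaintext = 0xD6
s_1 = Round(s_0, k_0) = 0x80
s_2 = Round(s_1, k_1) = 0x1D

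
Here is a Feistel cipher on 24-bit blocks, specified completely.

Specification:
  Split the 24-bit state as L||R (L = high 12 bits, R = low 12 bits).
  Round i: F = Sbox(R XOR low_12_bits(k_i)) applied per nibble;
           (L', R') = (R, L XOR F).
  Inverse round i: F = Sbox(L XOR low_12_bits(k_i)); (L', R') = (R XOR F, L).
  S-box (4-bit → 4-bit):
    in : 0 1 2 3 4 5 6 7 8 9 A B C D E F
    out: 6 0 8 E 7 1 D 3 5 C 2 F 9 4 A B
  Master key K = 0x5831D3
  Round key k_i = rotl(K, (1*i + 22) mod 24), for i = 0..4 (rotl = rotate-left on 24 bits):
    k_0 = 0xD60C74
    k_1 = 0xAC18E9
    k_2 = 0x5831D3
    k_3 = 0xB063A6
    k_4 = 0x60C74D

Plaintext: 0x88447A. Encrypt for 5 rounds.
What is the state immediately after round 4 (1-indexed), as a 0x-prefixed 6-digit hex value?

0xA7C95B

s_0 = plaintext = 0x88447A
s_1 = Round(s_0, k_0) = 0x47ADEE
s_2 = Round(s_1, k_1) = 0xDEE519
s_3 = Round(s_2, k_2) = 0x519A7C
s_4 = Round(s_3, k_3) = 0xA7C95B
s_5 = Round(s_4, k_4) = 0x95B071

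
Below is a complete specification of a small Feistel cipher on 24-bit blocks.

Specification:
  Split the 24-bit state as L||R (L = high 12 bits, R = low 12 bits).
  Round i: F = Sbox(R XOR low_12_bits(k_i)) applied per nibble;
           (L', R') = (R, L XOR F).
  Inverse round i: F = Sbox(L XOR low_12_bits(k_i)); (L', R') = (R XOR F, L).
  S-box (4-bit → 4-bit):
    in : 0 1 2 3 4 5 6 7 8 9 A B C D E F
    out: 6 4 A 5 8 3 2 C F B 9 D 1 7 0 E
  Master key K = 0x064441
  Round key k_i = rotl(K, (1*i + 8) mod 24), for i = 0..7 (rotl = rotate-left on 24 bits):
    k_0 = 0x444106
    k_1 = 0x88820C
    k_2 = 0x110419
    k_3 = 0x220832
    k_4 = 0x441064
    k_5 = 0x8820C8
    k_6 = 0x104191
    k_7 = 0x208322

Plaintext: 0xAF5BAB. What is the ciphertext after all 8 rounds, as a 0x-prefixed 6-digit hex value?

s_0 = plaintext = 0xAF5BAB
s_1 = Round(s_0, k_0) = 0xBAB362
s_2 = Round(s_1, k_1) = 0x362F8B
s_3 = Round(s_2, k_2) = 0xF8BED8
s_4 = Round(s_3, k_3) = 0xED8D82
s_5 = Round(s_4, k_4) = 0xD829DA
s_6 = Round(s_5, k_5) = 0x9DA6C8
s_7 = Round(s_6, k_6) = 0x6C85E1
s_8 = Round(s_7, k_7) = 0x5E14DD

0x5E14DD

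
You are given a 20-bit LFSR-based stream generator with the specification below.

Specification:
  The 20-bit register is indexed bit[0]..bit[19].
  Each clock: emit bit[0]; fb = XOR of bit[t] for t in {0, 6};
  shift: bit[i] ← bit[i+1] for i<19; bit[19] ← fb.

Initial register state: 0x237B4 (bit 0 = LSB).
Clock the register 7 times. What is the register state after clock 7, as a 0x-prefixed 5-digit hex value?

0xD446F

reg_0 = 0x237B4
clock 1: out=0, reg = 0x11BDA
clock 2: out=0, reg = 0x88DED
clock 3: out=1, reg = 0x446F6
clock 4: out=0, reg = 0xA237B
clock 5: out=1, reg = 0x511BD
clock 6: out=1, reg = 0xA88DE
clock 7: out=0, reg = 0xD446F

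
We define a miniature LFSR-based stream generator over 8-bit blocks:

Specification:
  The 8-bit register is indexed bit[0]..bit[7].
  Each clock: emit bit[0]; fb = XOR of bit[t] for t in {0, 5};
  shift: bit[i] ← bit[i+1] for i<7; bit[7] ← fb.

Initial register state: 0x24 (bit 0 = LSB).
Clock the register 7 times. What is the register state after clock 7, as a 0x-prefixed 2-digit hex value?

reg_0 = 0x24
clock 1: out=0, reg = 0x92
clock 2: out=0, reg = 0x49
clock 3: out=1, reg = 0xA4
clock 4: out=0, reg = 0xD2
clock 5: out=0, reg = 0x69
clock 6: out=1, reg = 0x34
clock 7: out=0, reg = 0x9A

0x9A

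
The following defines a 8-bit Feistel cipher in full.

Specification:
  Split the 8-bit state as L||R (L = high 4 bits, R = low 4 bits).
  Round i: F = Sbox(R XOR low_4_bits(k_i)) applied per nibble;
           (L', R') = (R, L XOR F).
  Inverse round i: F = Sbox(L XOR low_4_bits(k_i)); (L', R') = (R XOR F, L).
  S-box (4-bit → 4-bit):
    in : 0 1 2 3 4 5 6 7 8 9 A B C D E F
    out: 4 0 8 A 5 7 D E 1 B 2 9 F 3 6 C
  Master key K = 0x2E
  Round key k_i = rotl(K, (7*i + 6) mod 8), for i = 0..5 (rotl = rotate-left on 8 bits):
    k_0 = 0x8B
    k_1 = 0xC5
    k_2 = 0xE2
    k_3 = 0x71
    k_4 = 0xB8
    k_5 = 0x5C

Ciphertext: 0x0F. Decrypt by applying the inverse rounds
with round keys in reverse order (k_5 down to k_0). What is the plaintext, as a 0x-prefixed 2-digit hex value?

s_0 = ciphertext = 0x0F
s_1 = InvRound(s_0, k_5) = 0x00
s_2 = InvRound(s_1, k_4) = 0x10
s_3 = InvRound(s_2, k_3) = 0x41
s_4 = InvRound(s_3, k_2) = 0xC4
s_5 = InvRound(s_4, k_1) = 0xFC
s_6 = InvRound(s_5, k_0) = 0x9F

0x9F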